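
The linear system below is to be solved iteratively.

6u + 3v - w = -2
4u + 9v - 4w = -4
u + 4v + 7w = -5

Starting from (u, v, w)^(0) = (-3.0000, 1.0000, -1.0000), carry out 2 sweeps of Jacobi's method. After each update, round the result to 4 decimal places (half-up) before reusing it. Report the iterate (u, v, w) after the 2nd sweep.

(-0.6984, -0.3809, -0.8254)

Iteration 1:
  u = (-2 - (3)·1.0000 - (-1)·-1.0000) / (6) = -1.0000
  v = (-4 - (4)·-3.0000 - (-4)·-1.0000) / (9) = 0.4444
  w = (-5 - (1)·-3.0000 - (4)·1.0000) / (7) = -0.8571
Iteration 2:
  u = (-2 - (3)·0.4444 - (-1)·-0.8571) / (6) = -0.6984
  v = (-4 - (4)·-1.0000 - (-4)·-0.8571) / (9) = -0.3809
  w = (-5 - (1)·-1.0000 - (4)·0.4444) / (7) = -0.8254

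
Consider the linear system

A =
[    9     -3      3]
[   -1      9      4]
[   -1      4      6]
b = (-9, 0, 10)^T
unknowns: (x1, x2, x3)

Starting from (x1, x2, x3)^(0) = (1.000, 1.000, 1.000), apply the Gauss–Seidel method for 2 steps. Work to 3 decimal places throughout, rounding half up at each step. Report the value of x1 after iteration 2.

-1.809

Iteration 1:
  x1 = (-9 - (-3)·1.000 - (3)·1.000) / (9) = -1.000
  x2 = (0 - (-1)·-1.000 - (4)·1.000) / (9) = -0.556
  x3 = (10 - (-1)·-1.000 - (4)·-0.556) / (6) = 1.871
Iteration 2:
  x1 = (-9 - (-3)·-0.556 - (3)·1.871) / (9) = -1.809
  x2 = (0 - (-1)·-1.809 - (4)·1.871) / (9) = -1.033
  x3 = (10 - (-1)·-1.809 - (4)·-1.033) / (6) = 2.054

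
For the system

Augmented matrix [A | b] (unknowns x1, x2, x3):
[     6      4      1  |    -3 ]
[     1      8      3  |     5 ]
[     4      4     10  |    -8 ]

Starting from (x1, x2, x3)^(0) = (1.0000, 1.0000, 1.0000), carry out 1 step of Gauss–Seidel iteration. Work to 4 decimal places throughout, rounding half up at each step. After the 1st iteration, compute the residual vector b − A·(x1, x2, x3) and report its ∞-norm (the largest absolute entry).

4.2999

Iteration 1:
  x1 = (-3 - (4)·1.0000 - (1)·1.0000) / (6) = -1.3333
  x2 = (5 - (1)·-1.3333 - (3)·1.0000) / (8) = 0.4167
  x3 = (-8 - (4)·-1.3333 - (4)·0.4167) / (10) = -0.4334
Residual b − A·x = (3.7664, 4.2999, 0.0004); ∞-norm = 4.2999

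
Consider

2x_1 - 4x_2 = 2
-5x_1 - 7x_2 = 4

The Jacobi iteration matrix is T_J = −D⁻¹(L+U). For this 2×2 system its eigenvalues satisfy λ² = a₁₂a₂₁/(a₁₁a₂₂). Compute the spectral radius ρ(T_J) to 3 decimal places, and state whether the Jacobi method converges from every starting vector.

a₁₂a₂₁/(a₁₁a₂₂) = (-4)·(-5) / ((2)·(-7)) = -1.428571
ρ = √|-1.428571| = √1.428571 = 1.195
ρ > 1, so Jacobi diverges

1.195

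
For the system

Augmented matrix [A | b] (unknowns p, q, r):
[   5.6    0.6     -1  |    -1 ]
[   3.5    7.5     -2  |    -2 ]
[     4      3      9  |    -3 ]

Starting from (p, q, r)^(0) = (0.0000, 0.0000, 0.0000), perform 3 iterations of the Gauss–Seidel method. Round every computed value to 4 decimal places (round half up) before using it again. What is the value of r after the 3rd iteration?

-0.1758

Iteration 1:
  p = (-1 - (0.6)·0.0000 - (-1)·0.0000) / (5.6) = -0.1786
  q = (-2 - (3.5)·-0.1786 - (-2)·0.0000) / (7.5) = -0.1833
  r = (-3 - (4)·-0.1786 - (3)·-0.1833) / (9) = -0.1929
Iteration 2:
  p = (-1 - (0.6)·-0.1833 - (-1)·-0.1929) / (5.6) = -0.1934
  q = (-2 - (3.5)·-0.1934 - (-2)·-0.1929) / (7.5) = -0.2279
  r = (-3 - (4)·-0.1934 - (3)·-0.2279) / (9) = -0.1714
Iteration 3:
  p = (-1 - (0.6)·-0.2279 - (-1)·-0.1714) / (5.6) = -0.1848
  q = (-2 - (3.5)·-0.1848 - (-2)·-0.1714) / (7.5) = -0.2261
  r = (-3 - (4)·-0.1848 - (3)·-0.2261) / (9) = -0.1758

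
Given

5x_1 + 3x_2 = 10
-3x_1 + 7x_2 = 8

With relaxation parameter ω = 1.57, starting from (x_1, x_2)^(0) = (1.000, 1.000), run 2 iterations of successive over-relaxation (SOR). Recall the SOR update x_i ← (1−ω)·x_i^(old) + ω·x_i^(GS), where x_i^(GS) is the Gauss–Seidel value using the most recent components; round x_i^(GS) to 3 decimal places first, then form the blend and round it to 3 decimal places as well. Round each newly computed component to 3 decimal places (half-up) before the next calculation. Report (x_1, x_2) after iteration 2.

(0.027, 0.489)

Iteration 1:
  x_1: GS value = (10 - (3)·1.000) / (5) = 1.400;  x_1 ← (1−ω)·1.000 + ω·1.400 = 1.628
  x_2: GS value = (8 - (-3)·1.628) / (7) = 1.841;  x_2 ← (1−ω)·1.000 + ω·1.841 = 2.320
Iteration 2:
  x_1: GS value = (10 - (3)·2.320) / (5) = 0.608;  x_1 ← (1−ω)·1.628 + ω·0.608 = 0.027
  x_2: GS value = (8 - (-3)·0.027) / (7) = 1.154;  x_2 ← (1−ω)·2.320 + ω·1.154 = 0.489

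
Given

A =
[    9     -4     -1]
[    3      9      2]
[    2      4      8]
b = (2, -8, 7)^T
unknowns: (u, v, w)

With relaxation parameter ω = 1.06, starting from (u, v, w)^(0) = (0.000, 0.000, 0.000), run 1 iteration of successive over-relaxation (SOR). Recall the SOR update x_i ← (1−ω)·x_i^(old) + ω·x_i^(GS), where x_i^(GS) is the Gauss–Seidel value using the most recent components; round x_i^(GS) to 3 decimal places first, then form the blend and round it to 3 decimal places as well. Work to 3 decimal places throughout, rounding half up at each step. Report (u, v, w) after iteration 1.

(0.235, -1.025, 1.409)

Iteration 1:
  u: GS value = (2 - (-4)·0.000 - (-1)·0.000) / (9) = 0.222;  u ← (1−ω)·0.000 + ω·0.222 = 0.235
  v: GS value = (-8 - (3)·0.235 - (2)·0.000) / (9) = -0.967;  v ← (1−ω)·0.000 + ω·-0.967 = -1.025
  w: GS value = (7 - (2)·0.235 - (4)·-1.025) / (8) = 1.329;  w ← (1−ω)·0.000 + ω·1.329 = 1.409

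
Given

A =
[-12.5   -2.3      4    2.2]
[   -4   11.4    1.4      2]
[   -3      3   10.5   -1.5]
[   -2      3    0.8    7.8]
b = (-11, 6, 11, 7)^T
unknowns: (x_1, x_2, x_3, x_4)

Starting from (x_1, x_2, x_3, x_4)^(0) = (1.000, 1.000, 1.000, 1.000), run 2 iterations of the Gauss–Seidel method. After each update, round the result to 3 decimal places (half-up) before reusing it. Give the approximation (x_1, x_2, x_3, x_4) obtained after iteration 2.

(1.336, 0.686, 1.350, 0.838)

Iteration 1:
  x_1 = (-11 - (-2.3)·1.000 - (4)·1.000 - (2.2)·1.000) / (-12.5) = 1.192
  x_2 = (6 - (-4)·1.192 - (1.4)·1.000 - (2)·1.000) / (11.4) = 0.646
  x_3 = (11 - (-3)·1.192 - (3)·0.646 - (-1.5)·1.000) / (10.5) = 1.346
  x_4 = (7 - (-2)·1.192 - (3)·0.646 - (0.8)·1.346) / (7.8) = 0.817
Iteration 2:
  x_1 = (-11 - (-2.3)·0.646 - (4)·1.346 - (2.2)·0.817) / (-12.5) = 1.336
  x_2 = (6 - (-4)·1.336 - (1.4)·1.346 - (2)·0.817) / (11.4) = 0.686
  x_3 = (11 - (-3)·1.336 - (3)·0.686 - (-1.5)·0.817) / (10.5) = 1.350
  x_4 = (7 - (-2)·1.336 - (3)·0.686 - (0.8)·1.350) / (7.8) = 0.838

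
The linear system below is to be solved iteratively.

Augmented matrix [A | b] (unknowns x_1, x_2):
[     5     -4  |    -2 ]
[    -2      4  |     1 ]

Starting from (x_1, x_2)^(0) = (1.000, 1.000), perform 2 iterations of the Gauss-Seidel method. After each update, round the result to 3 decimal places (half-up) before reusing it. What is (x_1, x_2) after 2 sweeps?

(-0.040, 0.230)

Iteration 1:
  x_1 = (-2 - (-4)·1.000) / (5) = 0.400
  x_2 = (1 - (-2)·0.400) / (4) = 0.450
Iteration 2:
  x_1 = (-2 - (-4)·0.450) / (5) = -0.040
  x_2 = (1 - (-2)·-0.040) / (4) = 0.230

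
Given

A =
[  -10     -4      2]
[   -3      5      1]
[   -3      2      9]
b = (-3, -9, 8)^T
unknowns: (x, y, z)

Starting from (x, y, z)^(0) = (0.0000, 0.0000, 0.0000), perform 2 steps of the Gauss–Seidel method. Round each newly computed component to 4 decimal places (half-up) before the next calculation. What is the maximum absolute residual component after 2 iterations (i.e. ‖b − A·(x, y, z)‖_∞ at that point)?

Iteration 1:
  x = (-3 - (-4)·0.0000 - (2)·0.0000) / (-10) = 0.3000
  y = (-9 - (-3)·0.3000 - (1)·0.0000) / (5) = -1.6200
  z = (8 - (-3)·0.3000 - (2)·-1.6200) / (9) = 1.3489
Iteration 2:
  x = (-3 - (-4)·-1.6200 - (2)·1.3489) / (-10) = 1.2178
  y = (-9 - (-3)·1.2178 - (1)·1.3489) / (5) = -1.3391
  z = (8 - (-3)·1.2178 - (2)·-1.3391) / (9) = 1.5924
Residual b − A·x = (0.6368, -0.2435, 0.0000); ∞-norm = 0.6368

0.6368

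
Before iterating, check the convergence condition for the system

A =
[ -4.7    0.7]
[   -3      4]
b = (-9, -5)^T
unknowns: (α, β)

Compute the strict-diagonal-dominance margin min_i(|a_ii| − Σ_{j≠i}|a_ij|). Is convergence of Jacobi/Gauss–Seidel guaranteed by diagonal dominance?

1

row 1: |-4.7| − (0.7) = 4
row 2: |4| − (3) = 1
minimum over rows = 1 → strictly diagonally dominant (convergence guaranteed)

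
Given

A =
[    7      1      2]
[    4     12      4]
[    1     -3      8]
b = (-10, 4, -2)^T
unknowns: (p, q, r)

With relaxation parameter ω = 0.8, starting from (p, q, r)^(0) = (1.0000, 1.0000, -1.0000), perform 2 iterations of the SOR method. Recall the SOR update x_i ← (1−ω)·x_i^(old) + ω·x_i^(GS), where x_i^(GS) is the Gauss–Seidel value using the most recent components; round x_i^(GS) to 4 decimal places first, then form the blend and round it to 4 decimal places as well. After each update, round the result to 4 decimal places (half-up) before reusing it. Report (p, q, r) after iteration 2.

Iteration 1:
  p: GS value = (-10 - (1)·1.0000 - (2)·-1.0000) / (7) = -1.2857;  p ← (1−ω)·1.0000 + ω·-1.2857 = -0.8286
  q: GS value = (4 - (4)·-0.8286 - (4)·-1.0000) / (12) = 0.9429;  q ← (1−ω)·1.0000 + ω·0.9429 = 0.9543
  r: GS value = (-2 - (1)·-0.8286 - (-3)·0.9543) / (8) = 0.2114;  r ← (1−ω)·-1.0000 + ω·0.2114 = -0.0309
Iteration 2:
  p: GS value = (-10 - (1)·0.9543 - (2)·-0.0309) / (7) = -1.5561;  p ← (1−ω)·-0.8286 + ω·-1.5561 = -1.4106
  q: GS value = (4 - (4)·-1.4106 - (4)·-0.0309) / (12) = 0.8138;  q ← (1−ω)·0.9543 + ω·0.8138 = 0.8419
  r: GS value = (-2 - (1)·-1.4106 - (-3)·0.8419) / (8) = 0.2420;  r ← (1−ω)·-0.0309 + ω·0.2420 = 0.1874

(-1.4106, 0.8419, 0.1874)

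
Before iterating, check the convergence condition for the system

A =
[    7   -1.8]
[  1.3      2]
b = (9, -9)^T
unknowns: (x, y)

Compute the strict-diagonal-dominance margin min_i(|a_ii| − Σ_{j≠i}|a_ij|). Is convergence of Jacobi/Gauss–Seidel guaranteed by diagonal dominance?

row 1: |7| − (1.8) = 5.2
row 2: |2| − (1.3) = 0.7
minimum over rows = 0.7 → strictly diagonally dominant (convergence guaranteed)

0.7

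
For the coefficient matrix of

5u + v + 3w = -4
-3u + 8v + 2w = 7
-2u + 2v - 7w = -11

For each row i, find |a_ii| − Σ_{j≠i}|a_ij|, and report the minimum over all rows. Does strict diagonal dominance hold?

row 1: |5| − (1+3) = 1
row 2: |8| − (3+2) = 3
row 3: |-7| − (2+2) = 3
minimum over rows = 1 → strictly diagonally dominant (convergence guaranteed)

1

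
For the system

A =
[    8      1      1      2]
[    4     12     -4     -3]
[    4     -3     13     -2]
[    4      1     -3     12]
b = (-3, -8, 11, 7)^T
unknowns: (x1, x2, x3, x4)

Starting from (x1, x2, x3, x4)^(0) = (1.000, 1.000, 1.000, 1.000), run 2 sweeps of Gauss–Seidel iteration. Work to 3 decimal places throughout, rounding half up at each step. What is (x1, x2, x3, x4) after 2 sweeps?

(-0.862, 0.356, 1.376, 1.185)

Iteration 1:
  x1 = (-3 - (1)·1.000 - (1)·1.000 - (2)·1.000) / (8) = -0.875
  x2 = (-8 - (4)·-0.875 - (-4)·1.000 - (-3)·1.000) / (12) = 0.208
  x3 = (11 - (4)·-0.875 - (-3)·0.208 - (-2)·1.000) / (13) = 1.317
  x4 = (7 - (4)·-0.875 - (1)·0.208 - (-3)·1.317) / (12) = 1.187
Iteration 2:
  x1 = (-3 - (1)·0.208 - (1)·1.317 - (2)·1.187) / (8) = -0.862
  x2 = (-8 - (4)·-0.862 - (-4)·1.317 - (-3)·1.187) / (12) = 0.356
  x3 = (11 - (4)·-0.862 - (-3)·0.356 - (-2)·1.187) / (13) = 1.376
  x4 = (7 - (4)·-0.862 - (1)·0.356 - (-3)·1.376) / (12) = 1.185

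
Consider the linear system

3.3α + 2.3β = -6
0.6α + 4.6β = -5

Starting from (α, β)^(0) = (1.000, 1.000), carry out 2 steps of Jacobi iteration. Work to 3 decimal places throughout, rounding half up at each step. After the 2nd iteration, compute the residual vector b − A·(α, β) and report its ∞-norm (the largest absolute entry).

Iteration 1:
  α = (-6 - (2.3)·1.000) / (3.3) = -2.515
  β = (-5 - (0.6)·1.000) / (4.6) = -1.217
Iteration 2:
  α = (-6 - (2.3)·-1.217) / (3.3) = -0.970
  β = (-5 - (0.6)·-2.515) / (4.6) = -0.759
Residual b − A·x = (-1.053, -0.927); ∞-norm = 1.053

1.053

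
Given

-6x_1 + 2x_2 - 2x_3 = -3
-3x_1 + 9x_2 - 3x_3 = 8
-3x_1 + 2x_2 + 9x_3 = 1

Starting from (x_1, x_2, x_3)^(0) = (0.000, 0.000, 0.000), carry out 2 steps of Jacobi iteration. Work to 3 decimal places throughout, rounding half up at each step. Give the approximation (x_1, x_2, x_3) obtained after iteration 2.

Iteration 1:
  x_1 = (-3 - (2)·0.000 - (-2)·0.000) / (-6) = 0.500
  x_2 = (8 - (-3)·0.000 - (-3)·0.000) / (9) = 0.889
  x_3 = (1 - (-3)·0.000 - (2)·0.000) / (9) = 0.111
Iteration 2:
  x_1 = (-3 - (2)·0.889 - (-2)·0.111) / (-6) = 0.759
  x_2 = (8 - (-3)·0.500 - (-3)·0.111) / (9) = 1.093
  x_3 = (1 - (-3)·0.500 - (2)·0.889) / (9) = 0.080

(0.759, 1.093, 0.080)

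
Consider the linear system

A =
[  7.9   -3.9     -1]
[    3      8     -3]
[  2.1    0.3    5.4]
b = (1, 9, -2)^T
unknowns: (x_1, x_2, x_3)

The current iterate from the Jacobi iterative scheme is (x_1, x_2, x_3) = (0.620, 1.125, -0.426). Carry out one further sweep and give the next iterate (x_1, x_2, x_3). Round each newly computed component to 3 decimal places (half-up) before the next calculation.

(0.628, 0.733, -0.674)

One sweep:
  x_1 = (1 - (-3.9)·1.125 - (-1)·-0.426) / (7.9) = 0.628
  x_2 = (9 - (3)·0.620 - (-3)·-0.426) / (8) = 0.733
  x_3 = (-2 - (2.1)·0.620 - (0.3)·1.125) / (5.4) = -0.674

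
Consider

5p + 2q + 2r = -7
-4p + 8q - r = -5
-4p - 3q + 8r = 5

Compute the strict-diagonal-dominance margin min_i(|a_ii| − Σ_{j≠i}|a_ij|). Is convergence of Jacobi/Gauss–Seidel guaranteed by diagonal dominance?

1

row 1: |5| − (2+2) = 1
row 2: |8| − (4+1) = 3
row 3: |8| − (4+3) = 1
minimum over rows = 1 → strictly diagonally dominant (convergence guaranteed)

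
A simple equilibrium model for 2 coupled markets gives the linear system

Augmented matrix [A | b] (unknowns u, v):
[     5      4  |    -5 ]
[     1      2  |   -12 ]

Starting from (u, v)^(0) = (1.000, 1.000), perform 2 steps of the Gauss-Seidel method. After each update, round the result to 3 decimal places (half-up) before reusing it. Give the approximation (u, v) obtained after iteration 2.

Iteration 1:
  u = (-5 - (4)·1.000) / (5) = -1.800
  v = (-12 - (1)·-1.800) / (2) = -5.100
Iteration 2:
  u = (-5 - (4)·-5.100) / (5) = 3.080
  v = (-12 - (1)·3.080) / (2) = -7.540

(3.080, -7.540)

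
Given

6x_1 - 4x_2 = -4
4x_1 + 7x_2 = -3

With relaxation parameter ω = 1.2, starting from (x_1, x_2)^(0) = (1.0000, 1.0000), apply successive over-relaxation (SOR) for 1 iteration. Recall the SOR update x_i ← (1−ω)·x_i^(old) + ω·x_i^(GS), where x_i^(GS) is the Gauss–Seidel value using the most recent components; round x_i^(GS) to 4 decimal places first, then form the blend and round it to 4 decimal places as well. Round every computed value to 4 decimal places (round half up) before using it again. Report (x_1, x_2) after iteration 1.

(-0.2000, -0.5772)

Iteration 1:
  x_1: GS value = (-4 - (-4)·1.0000) / (6) = 0.0000;  x_1 ← (1−ω)·1.0000 + ω·0.0000 = -0.2000
  x_2: GS value = (-3 - (4)·-0.2000) / (7) = -0.3143;  x_2 ← (1−ω)·1.0000 + ω·-0.3143 = -0.5772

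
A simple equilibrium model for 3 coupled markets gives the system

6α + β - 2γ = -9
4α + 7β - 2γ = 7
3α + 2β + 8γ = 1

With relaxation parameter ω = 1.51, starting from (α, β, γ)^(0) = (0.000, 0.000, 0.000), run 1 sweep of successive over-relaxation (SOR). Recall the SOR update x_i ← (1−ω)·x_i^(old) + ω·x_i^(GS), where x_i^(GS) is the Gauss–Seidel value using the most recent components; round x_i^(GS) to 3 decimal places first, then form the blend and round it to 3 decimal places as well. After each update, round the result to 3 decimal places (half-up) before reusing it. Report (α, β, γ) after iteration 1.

Iteration 1:
  α: GS value = (-9 - (1)·0.000 - (-2)·0.000) / (6) = -1.500;  α ← (1−ω)·0.000 + ω·-1.500 = -2.265
  β: GS value = (7 - (4)·-2.265 - (-2)·0.000) / (7) = 2.294;  β ← (1−ω)·0.000 + ω·2.294 = 3.464
  γ: GS value = (1 - (3)·-2.265 - (2)·3.464) / (8) = 0.108;  γ ← (1−ω)·0.000 + ω·0.108 = 0.163

(-2.265, 3.464, 0.163)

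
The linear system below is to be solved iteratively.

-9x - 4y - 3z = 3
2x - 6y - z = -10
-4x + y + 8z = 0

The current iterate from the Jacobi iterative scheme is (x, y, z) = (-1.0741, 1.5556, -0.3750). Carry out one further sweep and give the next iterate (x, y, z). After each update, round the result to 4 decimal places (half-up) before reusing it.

(-0.8997, 1.3711, -0.7315)

One sweep:
  x = (3 - (-4)·1.5556 - (-3)·-0.3750) / (-9) = -0.8997
  y = (-10 - (2)·-1.0741 - (-1)·-0.3750) / (-6) = 1.3711
  z = (0 - (-4)·-1.0741 - (1)·1.5556) / (8) = -0.7315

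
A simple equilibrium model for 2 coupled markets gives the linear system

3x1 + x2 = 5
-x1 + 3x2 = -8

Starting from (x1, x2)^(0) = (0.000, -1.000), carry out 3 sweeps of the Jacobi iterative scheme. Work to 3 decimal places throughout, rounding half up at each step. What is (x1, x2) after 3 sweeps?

(2.333, -1.815)

Iteration 1:
  x1 = (5 - (1)·-1.000) / (3) = 2.000
  x2 = (-8 - (-1)·0.000) / (3) = -2.667
Iteration 2:
  x1 = (5 - (1)·-2.667) / (3) = 2.556
  x2 = (-8 - (-1)·2.000) / (3) = -2.000
Iteration 3:
  x1 = (5 - (1)·-2.000) / (3) = 2.333
  x2 = (-8 - (-1)·2.556) / (3) = -1.815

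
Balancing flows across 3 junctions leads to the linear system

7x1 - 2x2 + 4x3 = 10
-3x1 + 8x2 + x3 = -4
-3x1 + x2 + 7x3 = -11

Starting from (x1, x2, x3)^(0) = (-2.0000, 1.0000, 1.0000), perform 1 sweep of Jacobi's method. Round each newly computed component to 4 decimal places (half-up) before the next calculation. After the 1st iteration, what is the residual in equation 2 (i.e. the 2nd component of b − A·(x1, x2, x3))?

13.0001

Iteration 1:
  x1 = (10 - (-2)·1.0000 - (4)·1.0000) / (7) = 1.1429
  x2 = (-4 - (-3)·-2.0000 - (1)·1.0000) / (8) = -1.3750
  x3 = (-11 - (-3)·-2.0000 - (1)·1.0000) / (7) = -2.5714
Residual b − A·x = (9.5353, 13.0001, 11.8035)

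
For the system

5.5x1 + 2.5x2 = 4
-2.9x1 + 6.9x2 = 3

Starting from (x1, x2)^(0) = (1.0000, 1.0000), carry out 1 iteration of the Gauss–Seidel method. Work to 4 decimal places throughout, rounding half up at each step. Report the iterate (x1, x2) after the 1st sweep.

(0.2727, 0.5494)

Iteration 1:
  x1 = (4 - (2.5)·1.0000) / (5.5) = 0.2727
  x2 = (3 - (-2.9)·0.2727) / (6.9) = 0.5494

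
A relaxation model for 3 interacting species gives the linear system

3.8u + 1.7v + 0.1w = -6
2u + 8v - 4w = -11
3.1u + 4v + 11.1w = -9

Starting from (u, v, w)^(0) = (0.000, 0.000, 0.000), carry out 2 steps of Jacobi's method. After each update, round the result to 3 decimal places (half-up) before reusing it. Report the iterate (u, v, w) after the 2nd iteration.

(-0.942, -1.386, 0.126)

Iteration 1:
  u = (-6 - (1.7)·0.000 - (0.1)·0.000) / (3.8) = -1.579
  v = (-11 - (2)·0.000 - (-4)·0.000) / (8) = -1.375
  w = (-9 - (3.1)·0.000 - (4)·0.000) / (11.1) = -0.811
Iteration 2:
  u = (-6 - (1.7)·-1.375 - (0.1)·-0.811) / (3.8) = -0.942
  v = (-11 - (2)·-1.579 - (-4)·-0.811) / (8) = -1.386
  w = (-9 - (3.1)·-1.579 - (4)·-1.375) / (11.1) = 0.126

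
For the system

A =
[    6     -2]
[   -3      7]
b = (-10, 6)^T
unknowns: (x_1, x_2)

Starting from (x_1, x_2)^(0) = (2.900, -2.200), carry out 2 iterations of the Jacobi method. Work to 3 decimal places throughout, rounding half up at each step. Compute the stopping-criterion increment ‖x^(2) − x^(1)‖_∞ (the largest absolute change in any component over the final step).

Iteration 1:
  x_1 = (-10 - (-2)·-2.200) / (6) = -2.400
  x_2 = (6 - (-3)·2.900) / (7) = 2.100
Iteration 2:
  x_1 = (-10 - (-2)·2.100) / (6) = -0.967
  x_2 = (6 - (-3)·-2.400) / (7) = -0.171
Change: (1.433, -2.271) → max |·| = 2.271

2.271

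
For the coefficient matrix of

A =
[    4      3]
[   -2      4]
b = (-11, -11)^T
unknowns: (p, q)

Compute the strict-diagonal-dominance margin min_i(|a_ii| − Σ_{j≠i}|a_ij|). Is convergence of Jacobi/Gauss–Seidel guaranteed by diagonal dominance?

row 1: |4| − (3) = 1
row 2: |4| − (2) = 2
minimum over rows = 1 → strictly diagonally dominant (convergence guaranteed)

1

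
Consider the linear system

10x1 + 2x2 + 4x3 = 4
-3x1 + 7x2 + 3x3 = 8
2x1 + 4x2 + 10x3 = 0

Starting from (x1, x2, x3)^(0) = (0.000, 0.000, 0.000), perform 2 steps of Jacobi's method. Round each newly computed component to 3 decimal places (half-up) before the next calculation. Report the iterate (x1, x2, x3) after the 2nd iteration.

(0.171, 1.314, -0.537)

Iteration 1:
  x1 = (4 - (2)·0.000 - (4)·0.000) / (10) = 0.400
  x2 = (8 - (-3)·0.000 - (3)·0.000) / (7) = 1.143
  x3 = (0 - (2)·0.000 - (4)·0.000) / (10) = 0.000
Iteration 2:
  x1 = (4 - (2)·1.143 - (4)·0.000) / (10) = 0.171
  x2 = (8 - (-3)·0.400 - (3)·0.000) / (7) = 1.314
  x3 = (0 - (2)·0.400 - (4)·1.143) / (10) = -0.537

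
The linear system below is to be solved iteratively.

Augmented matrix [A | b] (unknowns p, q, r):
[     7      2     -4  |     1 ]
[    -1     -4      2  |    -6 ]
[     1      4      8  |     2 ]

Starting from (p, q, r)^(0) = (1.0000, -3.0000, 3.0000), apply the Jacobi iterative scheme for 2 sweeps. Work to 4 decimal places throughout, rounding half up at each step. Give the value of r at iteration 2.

Iteration 1:
  p = (1 - (2)·-3.0000 - (-4)·3.0000) / (7) = 2.7143
  q = (-6 - (-1)·1.0000 - (2)·3.0000) / (-4) = 2.7500
  r = (2 - (1)·1.0000 - (4)·-3.0000) / (8) = 1.6250
Iteration 2:
  p = (1 - (2)·2.7500 - (-4)·1.6250) / (7) = 0.2857
  q = (-6 - (-1)·2.7143 - (2)·1.6250) / (-4) = 1.6339
  r = (2 - (1)·2.7143 - (4)·2.7500) / (8) = -1.4643

-1.4643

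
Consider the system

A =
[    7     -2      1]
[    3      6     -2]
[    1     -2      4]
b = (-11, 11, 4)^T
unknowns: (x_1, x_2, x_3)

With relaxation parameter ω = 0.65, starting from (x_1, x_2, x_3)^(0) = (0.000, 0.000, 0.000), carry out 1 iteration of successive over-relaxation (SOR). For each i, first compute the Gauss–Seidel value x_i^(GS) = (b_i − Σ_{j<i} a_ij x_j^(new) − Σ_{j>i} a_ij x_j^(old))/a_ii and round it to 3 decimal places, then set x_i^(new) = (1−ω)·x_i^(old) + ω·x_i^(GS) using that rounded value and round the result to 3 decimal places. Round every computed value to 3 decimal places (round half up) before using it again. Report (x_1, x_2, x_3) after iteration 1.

Iteration 1:
  x_1: GS value = (-11 - (-2)·0.000 - (1)·0.000) / (7) = -1.571;  x_1 ← (1−ω)·0.000 + ω·-1.571 = -1.021
  x_2: GS value = (11 - (3)·-1.021 - (-2)·0.000) / (6) = 2.344;  x_2 ← (1−ω)·0.000 + ω·2.344 = 1.524
  x_3: GS value = (4 - (1)·-1.021 - (-2)·1.524) / (4) = 2.017;  x_3 ← (1−ω)·0.000 + ω·2.017 = 1.311

(-1.021, 1.524, 1.311)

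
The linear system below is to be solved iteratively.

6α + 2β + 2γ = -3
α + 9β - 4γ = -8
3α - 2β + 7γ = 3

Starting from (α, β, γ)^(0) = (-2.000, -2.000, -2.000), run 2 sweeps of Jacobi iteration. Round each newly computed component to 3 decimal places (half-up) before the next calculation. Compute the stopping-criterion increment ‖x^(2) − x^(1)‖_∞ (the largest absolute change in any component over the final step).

Iteration 1:
  α = (-3 - (2)·-2.000 - (2)·-2.000) / (6) = 0.833
  β = (-8 - (1)·-2.000 - (-4)·-2.000) / (9) = -1.556
  γ = (3 - (3)·-2.000 - (-2)·-2.000) / (7) = 0.714
Iteration 2:
  α = (-3 - (2)·-1.556 - (2)·0.714) / (6) = -0.219
  β = (-8 - (1)·0.833 - (-4)·0.714) / (9) = -0.664
  γ = (3 - (3)·0.833 - (-2)·-1.556) / (7) = -0.373
Change: (-1.052, 0.892, -1.087) → max |·| = 1.087

1.087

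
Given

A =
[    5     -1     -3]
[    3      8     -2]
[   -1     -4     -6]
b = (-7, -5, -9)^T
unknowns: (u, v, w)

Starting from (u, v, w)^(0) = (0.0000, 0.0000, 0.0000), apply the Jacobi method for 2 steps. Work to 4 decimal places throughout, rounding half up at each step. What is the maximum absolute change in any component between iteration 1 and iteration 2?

Iteration 1:
  u = (-7 - (-1)·0.0000 - (-3)·0.0000) / (5) = -1.4000
  v = (-5 - (3)·0.0000 - (-2)·0.0000) / (8) = -0.6250
  w = (-9 - (-1)·0.0000 - (-4)·0.0000) / (-6) = 1.5000
Iteration 2:
  u = (-7 - (-1)·-0.6250 - (-3)·1.5000) / (5) = -0.6250
  v = (-5 - (3)·-1.4000 - (-2)·1.5000) / (8) = 0.2750
  w = (-9 - (-1)·-1.4000 - (-4)·-0.6250) / (-6) = 2.1500
Change: (0.7750, 0.9000, 0.6500) → max |·| = 0.9000

0.9000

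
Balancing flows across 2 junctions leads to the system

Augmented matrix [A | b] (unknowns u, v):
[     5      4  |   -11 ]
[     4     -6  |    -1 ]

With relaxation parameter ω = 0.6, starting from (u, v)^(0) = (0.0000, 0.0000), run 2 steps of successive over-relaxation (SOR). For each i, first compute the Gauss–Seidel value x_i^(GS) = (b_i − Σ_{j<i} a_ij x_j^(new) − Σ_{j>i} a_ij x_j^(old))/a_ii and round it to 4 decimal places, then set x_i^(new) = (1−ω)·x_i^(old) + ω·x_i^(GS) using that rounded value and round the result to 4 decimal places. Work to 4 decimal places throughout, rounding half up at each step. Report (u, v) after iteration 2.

Iteration 1:
  u: GS value = (-11 - (4)·0.0000) / (5) = -2.2000;  u ← (1−ω)·0.0000 + ω·-2.2000 = -1.3200
  v: GS value = (-1 - (4)·-1.3200) / (-6) = -0.7133;  v ← (1−ω)·0.0000 + ω·-0.7133 = -0.4280
Iteration 2:
  u: GS value = (-11 - (4)·-0.4280) / (5) = -1.8576;  u ← (1−ω)·-1.3200 + ω·-1.8576 = -1.6426
  v: GS value = (-1 - (4)·-1.6426) / (-6) = -0.9284;  v ← (1−ω)·-0.4280 + ω·-0.9284 = -0.7282

(-1.6426, -0.7282)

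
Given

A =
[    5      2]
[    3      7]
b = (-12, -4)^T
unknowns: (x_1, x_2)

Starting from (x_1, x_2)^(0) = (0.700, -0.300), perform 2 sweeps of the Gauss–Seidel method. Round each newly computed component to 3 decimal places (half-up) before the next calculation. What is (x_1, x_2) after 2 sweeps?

Iteration 1:
  x_1 = (-12 - (2)·-0.300) / (5) = -2.280
  x_2 = (-4 - (3)·-2.280) / (7) = 0.406
Iteration 2:
  x_1 = (-12 - (2)·0.406) / (5) = -2.562
  x_2 = (-4 - (3)·-2.562) / (7) = 0.527

(-2.562, 0.527)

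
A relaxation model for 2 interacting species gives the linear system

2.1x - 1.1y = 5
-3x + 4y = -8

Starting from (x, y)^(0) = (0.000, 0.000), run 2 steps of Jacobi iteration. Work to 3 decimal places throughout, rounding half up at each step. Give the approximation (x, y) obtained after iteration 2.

(1.333, -0.214)

Iteration 1:
  x = (5 - (-1.1)·0.000) / (2.1) = 2.381
  y = (-8 - (-3)·0.000) / (4) = -2.000
Iteration 2:
  x = (5 - (-1.1)·-2.000) / (2.1) = 1.333
  y = (-8 - (-3)·2.381) / (4) = -0.214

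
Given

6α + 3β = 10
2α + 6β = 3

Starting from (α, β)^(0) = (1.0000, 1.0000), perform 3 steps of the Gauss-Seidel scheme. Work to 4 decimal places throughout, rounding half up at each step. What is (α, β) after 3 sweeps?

(1.6852, -0.0617)

Iteration 1:
  α = (10 - (3)·1.0000) / (6) = 1.1667
  β = (3 - (2)·1.1667) / (6) = 0.1111
Iteration 2:
  α = (10 - (3)·0.1111) / (6) = 1.6111
  β = (3 - (2)·1.6111) / (6) = -0.0370
Iteration 3:
  α = (10 - (3)·-0.0370) / (6) = 1.6852
  β = (3 - (2)·1.6852) / (6) = -0.0617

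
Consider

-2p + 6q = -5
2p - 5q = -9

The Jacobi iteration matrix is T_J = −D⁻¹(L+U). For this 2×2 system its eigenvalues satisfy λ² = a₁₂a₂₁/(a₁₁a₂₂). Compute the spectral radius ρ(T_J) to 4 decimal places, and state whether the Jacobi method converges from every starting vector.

1.0954

a₁₂a₂₁/(a₁₁a₂₂) = (6)·(2) / ((-2)·(-5)) = 1.200000
ρ = √|1.200000| = √1.200000 = 1.0954
ρ > 1, so Jacobi diverges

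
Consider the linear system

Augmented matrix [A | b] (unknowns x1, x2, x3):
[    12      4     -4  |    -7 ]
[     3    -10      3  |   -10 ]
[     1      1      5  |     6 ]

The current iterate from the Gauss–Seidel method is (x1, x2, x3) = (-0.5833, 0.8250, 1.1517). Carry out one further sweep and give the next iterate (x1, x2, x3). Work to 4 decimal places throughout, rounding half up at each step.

One sweep:
  x1 = (-7 - (4)·0.8250 - (-4)·1.1517) / (12) = -0.4744
  x2 = (-10 - (3)·-0.4744 - (3)·1.1517) / (-10) = 1.2032
  x3 = (6 - (1)·-0.4744 - (1)·1.2032) / (5) = 1.0542

(-0.4744, 1.2032, 1.0542)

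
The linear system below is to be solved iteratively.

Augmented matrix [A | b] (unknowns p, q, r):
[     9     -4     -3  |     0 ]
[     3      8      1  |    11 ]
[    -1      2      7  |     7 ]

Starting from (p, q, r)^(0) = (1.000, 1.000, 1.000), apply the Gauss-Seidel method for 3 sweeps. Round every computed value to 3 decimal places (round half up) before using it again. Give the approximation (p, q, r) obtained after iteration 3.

Iteration 1:
  p = (0 - (-4)·1.000 - (-3)·1.000) / (9) = 0.778
  q = (11 - (3)·0.778 - (1)·1.000) / (8) = 0.958
  r = (7 - (-1)·0.778 - (2)·0.958) / (7) = 0.837
Iteration 2:
  p = (0 - (-4)·0.958 - (-3)·0.837) / (9) = 0.705
  q = (11 - (3)·0.705 - (1)·0.837) / (8) = 1.006
  r = (7 - (-1)·0.705 - (2)·1.006) / (7) = 0.813
Iteration 3:
  p = (0 - (-4)·1.006 - (-3)·0.813) / (9) = 0.718
  q = (11 - (3)·0.718 - (1)·0.813) / (8) = 1.004
  r = (7 - (-1)·0.718 - (2)·1.004) / (7) = 0.816

(0.718, 1.004, 0.816)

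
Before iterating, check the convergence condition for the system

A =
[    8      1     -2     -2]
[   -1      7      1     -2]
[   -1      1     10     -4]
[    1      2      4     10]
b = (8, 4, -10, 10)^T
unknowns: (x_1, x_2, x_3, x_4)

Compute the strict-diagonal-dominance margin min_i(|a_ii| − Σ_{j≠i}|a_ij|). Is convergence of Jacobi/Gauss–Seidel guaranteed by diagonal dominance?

3

row 1: |8| − (1+2+2) = 3
row 2: |7| − (1+1+2) = 3
row 3: |10| − (1+1+4) = 4
row 4: |10| − (1+2+4) = 3
minimum over rows = 3 → strictly diagonally dominant (convergence guaranteed)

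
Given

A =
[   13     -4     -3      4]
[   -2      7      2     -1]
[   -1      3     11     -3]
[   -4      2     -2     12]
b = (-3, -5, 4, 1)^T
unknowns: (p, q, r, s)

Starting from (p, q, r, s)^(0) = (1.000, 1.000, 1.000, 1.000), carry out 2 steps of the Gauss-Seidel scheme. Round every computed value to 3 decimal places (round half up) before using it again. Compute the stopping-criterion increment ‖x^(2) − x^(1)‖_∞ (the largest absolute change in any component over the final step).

0.408

Iteration 1:
  p = (-3 - (-4)·1.000 - (-3)·1.000 - (4)·1.000) / (13) = 0.000
  q = (-5 - (-2)·0.000 - (2)·1.000 - (-1)·1.000) / (7) = -0.857
  r = (4 - (-1)·0.000 - (3)·-0.857 - (-3)·1.000) / (11) = 0.870
  s = (1 - (-4)·0.000 - (2)·-0.857 - (-2)·0.870) / (12) = 0.371
Iteration 2:
  p = (-3 - (-4)·-0.857 - (-3)·0.870 - (4)·0.371) / (13) = -0.408
  q = (-5 - (-2)·-0.408 - (2)·0.870 - (-1)·0.371) / (7) = -1.026
  r = (4 - (-1)·-0.408 - (3)·-1.026 - (-3)·0.371) / (11) = 0.708
  s = (1 - (-4)·-0.408 - (2)·-1.026 - (-2)·0.708) / (12) = 0.236
Change: (-0.408, -0.169, -0.162, -0.135) → max |·| = 0.408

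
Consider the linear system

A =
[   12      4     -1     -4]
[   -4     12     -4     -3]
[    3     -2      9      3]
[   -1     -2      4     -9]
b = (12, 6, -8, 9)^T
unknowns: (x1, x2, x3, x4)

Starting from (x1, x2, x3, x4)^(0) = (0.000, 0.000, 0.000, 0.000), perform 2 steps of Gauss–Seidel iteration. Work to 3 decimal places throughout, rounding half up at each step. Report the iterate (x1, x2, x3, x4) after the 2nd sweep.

(0.050, -0.268, -0.379, -1.114)

Iteration 1:
  x1 = (12 - (4)·0.000 - (-1)·0.000 - (-4)·0.000) / (12) = 1.000
  x2 = (6 - (-4)·1.000 - (-4)·0.000 - (-3)·0.000) / (12) = 0.833
  x3 = (-8 - (3)·1.000 - (-2)·0.833 - (3)·0.000) / (9) = -1.037
  x4 = (9 - (-1)·1.000 - (-2)·0.833 - (4)·-1.037) / (-9) = -1.757
Iteration 2:
  x1 = (12 - (4)·0.833 - (-1)·-1.037 - (-4)·-1.757) / (12) = 0.050
  x2 = (6 - (-4)·0.050 - (-4)·-1.037 - (-3)·-1.757) / (12) = -0.268
  x3 = (-8 - (3)·0.050 - (-2)·-0.268 - (3)·-1.757) / (9) = -0.379
  x4 = (9 - (-1)·0.050 - (-2)·-0.268 - (4)·-0.379) / (-9) = -1.114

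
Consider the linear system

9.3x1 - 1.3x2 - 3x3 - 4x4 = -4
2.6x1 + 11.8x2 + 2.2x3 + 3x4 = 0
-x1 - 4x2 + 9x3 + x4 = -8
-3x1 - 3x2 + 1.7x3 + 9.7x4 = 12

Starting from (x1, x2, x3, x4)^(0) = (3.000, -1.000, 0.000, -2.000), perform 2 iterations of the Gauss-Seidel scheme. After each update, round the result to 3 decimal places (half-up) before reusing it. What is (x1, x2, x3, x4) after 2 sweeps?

(0.023, -0.207, -1.104, 1.374)

Iteration 1:
  x1 = (-4 - (-1.3)·-1.000 - (-3)·0.000 - (-4)·-2.000) / (9.3) = -1.430
  x2 = (0 - (2.6)·-1.430 - (2.2)·0.000 - (3)·-2.000) / (11.8) = 0.824
  x3 = (-8 - (-1)·-1.430 - (-4)·0.824 - (1)·-2.000) / (9) = -0.459
  x4 = (12 - (-3)·-1.430 - (-3)·0.824 - (1.7)·-0.459) / (9.7) = 1.130
Iteration 2:
  x1 = (-4 - (-1.3)·0.824 - (-3)·-0.459 - (-4)·1.130) / (9.3) = 0.023
  x2 = (0 - (2.6)·0.023 - (2.2)·-0.459 - (3)·1.130) / (11.8) = -0.207
  x3 = (-8 - (-1)·0.023 - (-4)·-0.207 - (1)·1.130) / (9) = -1.104
  x4 = (12 - (-3)·0.023 - (-3)·-0.207 - (1.7)·-1.104) / (9.7) = 1.374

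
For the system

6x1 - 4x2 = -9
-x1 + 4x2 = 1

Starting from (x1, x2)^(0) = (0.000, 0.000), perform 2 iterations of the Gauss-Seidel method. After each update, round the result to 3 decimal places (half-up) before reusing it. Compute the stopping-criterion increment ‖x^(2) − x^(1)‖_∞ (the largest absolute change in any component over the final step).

Iteration 1:
  x1 = (-9 - (-4)·0.000) / (6) = -1.500
  x2 = (1 - (-1)·-1.500) / (4) = -0.125
Iteration 2:
  x1 = (-9 - (-4)·-0.125) / (6) = -1.583
  x2 = (1 - (-1)·-1.583) / (4) = -0.146
Change: (-0.083, -0.021) → max |·| = 0.083

0.083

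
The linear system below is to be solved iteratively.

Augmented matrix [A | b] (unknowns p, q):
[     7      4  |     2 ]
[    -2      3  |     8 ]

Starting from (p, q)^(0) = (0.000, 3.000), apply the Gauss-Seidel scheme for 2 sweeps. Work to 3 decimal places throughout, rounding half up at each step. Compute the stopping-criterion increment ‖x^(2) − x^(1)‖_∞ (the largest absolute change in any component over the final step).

Iteration 1:
  p = (2 - (4)·3.000) / (7) = -1.429
  q = (8 - (-2)·-1.429) / (3) = 1.714
Iteration 2:
  p = (2 - (4)·1.714) / (7) = -0.694
  q = (8 - (-2)·-0.694) / (3) = 2.204
Change: (0.735, 0.490) → max |·| = 0.735

0.735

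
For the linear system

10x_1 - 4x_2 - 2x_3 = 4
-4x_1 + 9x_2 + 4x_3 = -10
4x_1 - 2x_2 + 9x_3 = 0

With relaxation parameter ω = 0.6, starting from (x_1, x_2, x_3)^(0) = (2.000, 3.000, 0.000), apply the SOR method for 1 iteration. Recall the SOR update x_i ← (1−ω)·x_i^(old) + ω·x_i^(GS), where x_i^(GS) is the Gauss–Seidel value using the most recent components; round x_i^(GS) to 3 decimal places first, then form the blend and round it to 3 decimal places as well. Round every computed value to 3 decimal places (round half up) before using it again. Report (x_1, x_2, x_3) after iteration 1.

(1.760, 1.003, -0.335)

Iteration 1:
  x_1: GS value = (4 - (-4)·3.000 - (-2)·0.000) / (10) = 1.600;  x_1 ← (1−ω)·2.000 + ω·1.600 = 1.760
  x_2: GS value = (-10 - (-4)·1.760 - (4)·0.000) / (9) = -0.329;  x_2 ← (1−ω)·3.000 + ω·-0.329 = 1.003
  x_3: GS value = (0 - (4)·1.760 - (-2)·1.003) / (9) = -0.559;  x_3 ← (1−ω)·0.000 + ω·-0.559 = -0.335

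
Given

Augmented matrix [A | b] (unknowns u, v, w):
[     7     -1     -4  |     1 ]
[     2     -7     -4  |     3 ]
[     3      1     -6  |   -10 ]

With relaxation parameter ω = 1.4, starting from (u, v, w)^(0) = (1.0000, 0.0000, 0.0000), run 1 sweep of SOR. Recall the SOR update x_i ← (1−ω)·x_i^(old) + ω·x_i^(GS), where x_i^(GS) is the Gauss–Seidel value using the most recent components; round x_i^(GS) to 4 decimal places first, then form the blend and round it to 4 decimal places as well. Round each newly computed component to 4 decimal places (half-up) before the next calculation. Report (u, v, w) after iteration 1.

(-0.1999, -0.6800, 2.0348)

Iteration 1:
  u: GS value = (1 - (-1)·0.0000 - (-4)·0.0000) / (7) = 0.1429;  u ← (1−ω)·1.0000 + ω·0.1429 = -0.1999
  v: GS value = (3 - (2)·-0.1999 - (-4)·0.0000) / (-7) = -0.4857;  v ← (1−ω)·0.0000 + ω·-0.4857 = -0.6800
  w: GS value = (-10 - (3)·-0.1999 - (1)·-0.6800) / (-6) = 1.4534;  w ← (1−ω)·0.0000 + ω·1.4534 = 2.0348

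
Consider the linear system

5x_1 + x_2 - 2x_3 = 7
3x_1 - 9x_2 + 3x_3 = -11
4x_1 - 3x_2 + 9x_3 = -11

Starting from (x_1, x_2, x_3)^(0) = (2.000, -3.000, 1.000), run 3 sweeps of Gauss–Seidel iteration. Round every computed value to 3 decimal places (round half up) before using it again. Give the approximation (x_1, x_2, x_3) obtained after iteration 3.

(0.798, 1.125, -1.202)

Iteration 1:
  x_1 = (7 - (1)·-3.000 - (-2)·1.000) / (5) = 2.400
  x_2 = (-11 - (3)·2.400 - (3)·1.000) / (-9) = 2.356
  x_3 = (-11 - (4)·2.400 - (-3)·2.356) / (9) = -1.504
Iteration 2:
  x_1 = (7 - (1)·2.356 - (-2)·-1.504) / (5) = 0.327
  x_2 = (-11 - (3)·0.327 - (3)·-1.504) / (-9) = 0.830
  x_3 = (-11 - (4)·0.327 - (-3)·0.830) / (9) = -1.091
Iteration 3:
  x_1 = (7 - (1)·0.830 - (-2)·-1.091) / (5) = 0.798
  x_2 = (-11 - (3)·0.798 - (3)·-1.091) / (-9) = 1.125
  x_3 = (-11 - (4)·0.798 - (-3)·1.125) / (9) = -1.202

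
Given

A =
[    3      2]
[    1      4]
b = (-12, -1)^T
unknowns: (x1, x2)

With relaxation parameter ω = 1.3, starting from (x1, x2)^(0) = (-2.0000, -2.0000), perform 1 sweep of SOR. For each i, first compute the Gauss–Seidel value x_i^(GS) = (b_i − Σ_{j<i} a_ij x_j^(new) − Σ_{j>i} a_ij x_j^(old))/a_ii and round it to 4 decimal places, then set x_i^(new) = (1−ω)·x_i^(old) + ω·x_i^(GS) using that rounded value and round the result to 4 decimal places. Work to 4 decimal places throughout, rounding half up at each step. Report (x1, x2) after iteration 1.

(-2.8667, 1.2067)

Iteration 1:
  x1: GS value = (-12 - (2)·-2.0000) / (3) = -2.6667;  x1 ← (1−ω)·-2.0000 + ω·-2.6667 = -2.8667
  x2: GS value = (-1 - (1)·-2.8667) / (4) = 0.4667;  x2 ← (1−ω)·-2.0000 + ω·0.4667 = 1.2067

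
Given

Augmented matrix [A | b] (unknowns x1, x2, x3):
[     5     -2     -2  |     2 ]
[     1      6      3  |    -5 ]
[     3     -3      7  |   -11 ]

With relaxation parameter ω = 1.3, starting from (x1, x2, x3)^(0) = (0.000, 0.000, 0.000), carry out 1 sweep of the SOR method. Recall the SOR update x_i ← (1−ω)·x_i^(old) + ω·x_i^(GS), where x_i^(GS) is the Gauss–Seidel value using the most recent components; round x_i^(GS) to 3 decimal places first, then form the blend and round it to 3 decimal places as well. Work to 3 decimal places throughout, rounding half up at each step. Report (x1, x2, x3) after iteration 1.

(0.520, -1.196, -2.999)

Iteration 1:
  x1: GS value = (2 - (-2)·0.000 - (-2)·0.000) / (5) = 0.400;  x1 ← (1−ω)·0.000 + ω·0.400 = 0.520
  x2: GS value = (-5 - (1)·0.520 - (3)·0.000) / (6) = -0.920;  x2 ← (1−ω)·0.000 + ω·-0.920 = -1.196
  x3: GS value = (-11 - (3)·0.520 - (-3)·-1.196) / (7) = -2.307;  x3 ← (1−ω)·0.000 + ω·-2.307 = -2.999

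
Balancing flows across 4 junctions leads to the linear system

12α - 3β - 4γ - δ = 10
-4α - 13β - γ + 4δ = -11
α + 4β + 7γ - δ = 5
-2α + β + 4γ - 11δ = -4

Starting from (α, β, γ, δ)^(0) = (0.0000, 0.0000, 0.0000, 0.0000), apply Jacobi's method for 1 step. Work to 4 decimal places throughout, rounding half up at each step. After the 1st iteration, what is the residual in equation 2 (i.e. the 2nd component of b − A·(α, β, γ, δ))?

Iteration 1:
  α = (10 - (-3)·0.0000 - (-4)·0.0000 - (-1)·0.0000) / (12) = 0.8333
  β = (-11 - (-4)·0.0000 - (-1)·0.0000 - (4)·0.0000) / (-13) = 0.8462
  γ = (5 - (1)·0.0000 - (4)·0.0000 - (-1)·0.0000) / (7) = 0.7143
  δ = (-4 - (-2)·0.0000 - (1)·0.0000 - (4)·0.0000) / (-11) = 0.3636
Residual b − A·x = (5.7598, 2.5937, -3.8546, -2.0372)

2.5937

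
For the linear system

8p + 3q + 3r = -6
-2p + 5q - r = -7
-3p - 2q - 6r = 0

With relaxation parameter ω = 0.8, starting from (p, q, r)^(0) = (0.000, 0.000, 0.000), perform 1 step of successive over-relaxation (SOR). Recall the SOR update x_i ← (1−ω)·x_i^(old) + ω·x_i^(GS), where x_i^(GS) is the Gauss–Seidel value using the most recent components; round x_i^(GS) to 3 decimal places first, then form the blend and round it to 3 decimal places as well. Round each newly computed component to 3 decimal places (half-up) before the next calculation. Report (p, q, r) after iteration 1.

(-0.600, -1.312, 0.590)

Iteration 1:
  p: GS value = (-6 - (3)·0.000 - (3)·0.000) / (8) = -0.750;  p ← (1−ω)·0.000 + ω·-0.750 = -0.600
  q: GS value = (-7 - (-2)·-0.600 - (-1)·0.000) / (5) = -1.640;  q ← (1−ω)·0.000 + ω·-1.640 = -1.312
  r: GS value = (0 - (-3)·-0.600 - (-2)·-1.312) / (-6) = 0.737;  r ← (1−ω)·0.000 + ω·0.737 = 0.590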